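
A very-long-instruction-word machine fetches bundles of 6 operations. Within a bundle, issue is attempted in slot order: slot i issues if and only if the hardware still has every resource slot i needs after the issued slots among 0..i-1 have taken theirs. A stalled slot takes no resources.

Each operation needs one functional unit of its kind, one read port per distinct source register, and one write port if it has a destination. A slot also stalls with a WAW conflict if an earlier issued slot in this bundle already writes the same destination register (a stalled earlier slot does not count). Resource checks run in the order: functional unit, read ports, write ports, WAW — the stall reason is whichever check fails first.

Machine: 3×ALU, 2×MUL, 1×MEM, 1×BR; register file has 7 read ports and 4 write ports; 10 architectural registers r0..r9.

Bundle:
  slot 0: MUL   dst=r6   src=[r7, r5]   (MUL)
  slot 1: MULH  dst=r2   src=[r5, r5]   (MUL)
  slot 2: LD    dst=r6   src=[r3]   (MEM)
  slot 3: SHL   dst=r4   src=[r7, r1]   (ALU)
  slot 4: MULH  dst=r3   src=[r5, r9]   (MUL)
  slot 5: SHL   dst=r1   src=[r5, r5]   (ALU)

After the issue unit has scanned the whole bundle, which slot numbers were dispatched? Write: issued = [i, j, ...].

  0. MUL→r6 ⇒ go  {3A/1Mu/1Ld/1B | 5r 3w}
  1. MUL→r2 ⇒ go  {3A/0Mu/1Ld/1B | 4r 2w}
  2. MEM→r6 ⇒ no(WAW)  {3A/0Mu/1Ld/1B | 4r 2w}
  3. ALU→r4 ⇒ go  {2A/0Mu/1Ld/1B | 2r 1w}
  4. MUL→r3 ⇒ no(FU)  {2A/0Mu/1Ld/1B | 2r 1w}
  5. ALU→r1 ⇒ go  {1A/0Mu/1Ld/1B | 1r 0w}

issued = [0, 1, 3, 5]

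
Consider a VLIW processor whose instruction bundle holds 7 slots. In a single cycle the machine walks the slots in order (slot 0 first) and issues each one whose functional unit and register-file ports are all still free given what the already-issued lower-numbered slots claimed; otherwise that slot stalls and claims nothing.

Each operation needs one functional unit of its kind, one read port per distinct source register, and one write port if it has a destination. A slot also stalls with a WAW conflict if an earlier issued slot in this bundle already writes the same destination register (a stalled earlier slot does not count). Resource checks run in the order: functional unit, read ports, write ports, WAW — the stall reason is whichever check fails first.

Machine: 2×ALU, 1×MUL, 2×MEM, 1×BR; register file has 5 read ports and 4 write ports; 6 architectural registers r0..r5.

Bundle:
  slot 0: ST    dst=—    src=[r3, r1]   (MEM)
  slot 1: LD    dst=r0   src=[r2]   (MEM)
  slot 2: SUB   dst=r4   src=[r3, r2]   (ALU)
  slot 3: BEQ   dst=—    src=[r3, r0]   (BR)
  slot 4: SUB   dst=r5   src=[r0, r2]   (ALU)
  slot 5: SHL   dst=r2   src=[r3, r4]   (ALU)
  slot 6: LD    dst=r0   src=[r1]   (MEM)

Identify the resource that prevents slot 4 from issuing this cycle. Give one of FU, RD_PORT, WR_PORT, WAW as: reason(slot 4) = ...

reason(slot 4) = RD_PORT

#0 MEM src=r3,r1 dispatched  <A:2 Mu:1 Ld:1 B:1 rd:3 wr:4>
#1 MEM src=r2 dispatched  <A:2 Mu:1 Ld:0 B:1 rd:2 wr:3>
#2 ALU src=r3,r2 dispatched  <A:1 Mu:1 Ld:0 B:1 rd:0 wr:2>
#3 BR src=r3,r0 held:RD_PORT  <A:1 Mu:1 Ld:0 B:1 rd:0 wr:2>
#4 ALU src=r0,r2 held:RD_PORT  <A:1 Mu:1 Ld:0 B:1 rd:0 wr:2>
#5 ALU src=r3,r4 held:RD_PORT  <A:1 Mu:1 Ld:0 B:1 rd:0 wr:2>
#6 MEM src=r1 held:FU  <A:1 Mu:1 Ld:0 B:1 rd:0 wr:2>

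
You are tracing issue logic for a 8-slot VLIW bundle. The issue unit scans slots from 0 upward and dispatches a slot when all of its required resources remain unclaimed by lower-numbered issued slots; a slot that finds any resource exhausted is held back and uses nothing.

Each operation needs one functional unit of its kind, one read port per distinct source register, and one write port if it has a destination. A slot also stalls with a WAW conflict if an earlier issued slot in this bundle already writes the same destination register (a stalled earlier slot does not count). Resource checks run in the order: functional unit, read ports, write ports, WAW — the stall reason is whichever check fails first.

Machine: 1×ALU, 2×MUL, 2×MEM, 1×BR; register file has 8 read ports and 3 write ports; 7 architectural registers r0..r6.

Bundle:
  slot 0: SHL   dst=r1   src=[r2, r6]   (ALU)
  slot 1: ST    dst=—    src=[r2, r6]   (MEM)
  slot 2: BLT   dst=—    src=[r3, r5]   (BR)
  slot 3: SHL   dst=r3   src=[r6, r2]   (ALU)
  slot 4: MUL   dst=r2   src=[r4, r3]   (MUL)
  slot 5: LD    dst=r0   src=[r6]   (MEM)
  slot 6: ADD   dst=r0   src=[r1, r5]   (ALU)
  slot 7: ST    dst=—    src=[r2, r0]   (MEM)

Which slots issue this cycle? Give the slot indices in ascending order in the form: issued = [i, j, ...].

#0 ALU src=r2,r6 dispatched  <A:0 Mu:2 Ld:2 B:1 rd:6 wr:2>
#1 MEM src=r2,r6 dispatched  <A:0 Mu:2 Ld:1 B:1 rd:4 wr:2>
#2 BR src=r3,r5 dispatched  <A:0 Mu:2 Ld:1 B:0 rd:2 wr:2>
#3 ALU src=r6,r2 held:FU  <A:0 Mu:2 Ld:1 B:0 rd:2 wr:2>
#4 MUL src=r4,r3 dispatched  <A:0 Mu:1 Ld:1 B:0 rd:0 wr:1>
#5 MEM src=r6 held:RD_PORT  <A:0 Mu:1 Ld:1 B:0 rd:0 wr:1>
#6 ALU src=r1,r5 held:FU  <A:0 Mu:1 Ld:1 B:0 rd:0 wr:1>
#7 MEM src=r2,r0 held:RD_PORT  <A:0 Mu:1 Ld:1 B:0 rd:0 wr:1>

issued = [0, 1, 2, 4]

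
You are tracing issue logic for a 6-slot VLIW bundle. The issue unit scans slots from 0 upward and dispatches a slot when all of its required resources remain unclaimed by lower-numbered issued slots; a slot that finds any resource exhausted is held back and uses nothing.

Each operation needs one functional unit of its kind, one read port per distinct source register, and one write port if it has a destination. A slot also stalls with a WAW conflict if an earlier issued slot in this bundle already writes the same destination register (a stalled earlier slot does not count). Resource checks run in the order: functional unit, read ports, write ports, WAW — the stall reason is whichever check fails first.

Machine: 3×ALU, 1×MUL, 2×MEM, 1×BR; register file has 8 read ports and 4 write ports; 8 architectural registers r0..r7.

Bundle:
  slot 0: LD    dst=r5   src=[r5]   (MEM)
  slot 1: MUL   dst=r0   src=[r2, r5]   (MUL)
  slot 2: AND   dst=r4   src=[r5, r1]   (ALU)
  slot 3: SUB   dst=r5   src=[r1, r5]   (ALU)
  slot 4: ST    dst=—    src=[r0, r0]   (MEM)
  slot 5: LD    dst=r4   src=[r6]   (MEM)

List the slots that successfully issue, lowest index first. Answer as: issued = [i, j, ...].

(0) want 1×MEM +1rd +1wr — yes → AL3|MU1|ME1|BR1|rd7|wr3
(1) want 1×MUL +2rd +1wr — yes → AL3|MU0|ME1|BR1|rd5|wr2
(2) want 1×ALU +2rd +1wr — yes → AL2|MU0|ME1|BR1|rd3|wr1
(3) want 1×ALU +2rd +1wr — WAW → AL2|MU0|ME1|BR1|rd3|wr1
(4) want 1×MEM +1rd +0wr — yes → AL2|MU0|ME0|BR1|rd2|wr1
(5) want 1×MEM +1rd +1wr — FU → AL2|MU0|ME0|BR1|rd2|wr1

issued = [0, 1, 2, 4]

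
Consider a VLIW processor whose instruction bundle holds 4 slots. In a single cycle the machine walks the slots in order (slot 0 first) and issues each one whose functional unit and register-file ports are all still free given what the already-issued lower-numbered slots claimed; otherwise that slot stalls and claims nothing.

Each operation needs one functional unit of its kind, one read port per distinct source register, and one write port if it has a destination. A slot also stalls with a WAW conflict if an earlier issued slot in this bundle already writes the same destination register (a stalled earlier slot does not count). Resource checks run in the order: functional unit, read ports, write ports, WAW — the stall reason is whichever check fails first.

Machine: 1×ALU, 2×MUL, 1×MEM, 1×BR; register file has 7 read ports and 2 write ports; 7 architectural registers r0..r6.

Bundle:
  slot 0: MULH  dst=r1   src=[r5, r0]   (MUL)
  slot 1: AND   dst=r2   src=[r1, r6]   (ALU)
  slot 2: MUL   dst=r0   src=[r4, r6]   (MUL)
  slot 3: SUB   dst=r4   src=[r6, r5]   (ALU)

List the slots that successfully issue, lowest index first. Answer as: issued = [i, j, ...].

#0 MUL src=r5,r0 dispatched  <A:1 Mu:1 Ld:1 B:1 rd:5 wr:1>
#1 ALU src=r1,r6 dispatched  <A:0 Mu:1 Ld:1 B:1 rd:3 wr:0>
#2 MUL src=r4,r6 held:WR_PORT  <A:0 Mu:1 Ld:1 B:1 rd:3 wr:0>
#3 ALU src=r6,r5 held:FU  <A:0 Mu:1 Ld:1 B:1 rd:3 wr:0>

issued = [0, 1]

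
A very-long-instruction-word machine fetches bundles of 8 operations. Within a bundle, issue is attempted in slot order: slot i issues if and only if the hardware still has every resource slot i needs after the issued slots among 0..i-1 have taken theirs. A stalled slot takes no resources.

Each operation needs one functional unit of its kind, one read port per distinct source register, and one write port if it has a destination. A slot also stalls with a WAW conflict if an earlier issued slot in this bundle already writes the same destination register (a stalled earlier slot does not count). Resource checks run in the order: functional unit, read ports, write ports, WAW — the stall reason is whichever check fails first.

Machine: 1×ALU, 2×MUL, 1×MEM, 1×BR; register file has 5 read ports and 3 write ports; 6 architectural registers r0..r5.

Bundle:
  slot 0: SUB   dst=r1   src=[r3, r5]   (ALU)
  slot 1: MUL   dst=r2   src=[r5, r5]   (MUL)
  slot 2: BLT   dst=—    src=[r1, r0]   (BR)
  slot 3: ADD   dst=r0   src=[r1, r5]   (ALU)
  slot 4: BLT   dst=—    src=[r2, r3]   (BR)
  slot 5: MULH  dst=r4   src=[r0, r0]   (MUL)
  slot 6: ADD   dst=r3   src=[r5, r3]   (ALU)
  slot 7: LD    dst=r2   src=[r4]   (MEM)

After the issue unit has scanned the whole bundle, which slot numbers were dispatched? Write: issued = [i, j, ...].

issued = [0, 1, 2]

[0] ALU needs rd=2 wr=1: ok; after: ALU=0 MUL=2 MEM=1 BR=1, R=3, W=2
[1] MUL needs rd=1 wr=1: ok; after: ALU=0 MUL=1 MEM=1 BR=1, R=2, W=1
[2] BR needs rd=2 wr=0: ok; after: ALU=0 MUL=1 MEM=1 BR=0, R=0, W=1
[3] ALU needs rd=2 wr=1: FU; after: ALU=0 MUL=1 MEM=1 BR=0, R=0, W=1
[4] BR needs rd=2 wr=0: FU; after: ALU=0 MUL=1 MEM=1 BR=0, R=0, W=1
[5] MUL needs rd=1 wr=1: RD_PORT; after: ALU=0 MUL=1 MEM=1 BR=0, R=0, W=1
[6] ALU needs rd=2 wr=1: FU; after: ALU=0 MUL=1 MEM=1 BR=0, R=0, W=1
[7] MEM needs rd=1 wr=1: RD_PORT; after: ALU=0 MUL=1 MEM=1 BR=0, R=0, W=1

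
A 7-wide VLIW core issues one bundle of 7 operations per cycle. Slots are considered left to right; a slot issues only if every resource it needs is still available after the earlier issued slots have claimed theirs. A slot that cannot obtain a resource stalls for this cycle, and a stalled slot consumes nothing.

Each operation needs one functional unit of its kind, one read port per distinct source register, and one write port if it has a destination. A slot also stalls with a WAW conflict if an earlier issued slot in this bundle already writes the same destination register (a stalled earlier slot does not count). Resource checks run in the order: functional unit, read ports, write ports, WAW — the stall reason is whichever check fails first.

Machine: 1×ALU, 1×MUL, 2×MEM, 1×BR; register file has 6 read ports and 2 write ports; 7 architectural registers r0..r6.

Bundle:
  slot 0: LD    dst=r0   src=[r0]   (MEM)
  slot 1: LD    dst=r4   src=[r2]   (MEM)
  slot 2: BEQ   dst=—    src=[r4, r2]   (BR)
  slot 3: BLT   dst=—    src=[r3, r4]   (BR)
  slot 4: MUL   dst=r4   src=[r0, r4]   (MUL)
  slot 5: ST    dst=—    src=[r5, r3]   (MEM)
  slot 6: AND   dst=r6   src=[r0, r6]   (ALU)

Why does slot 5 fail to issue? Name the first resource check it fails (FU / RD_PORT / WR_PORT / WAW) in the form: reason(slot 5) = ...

reason(slot 5) = FU

  0. MEM→r0 ⇒ go  {1A/1Mu/1Ld/1B | 5r 1w}
  1. MEM→r4 ⇒ go  {1A/1Mu/0Ld/1B | 4r 0w}
  2. BR ⇒ go  {1A/1Mu/0Ld/0B | 2r 0w}
  3. BR ⇒ no(FU)  {1A/1Mu/0Ld/0B | 2r 0w}
  4. MUL→r4 ⇒ no(WR_PORT)  {1A/1Mu/0Ld/0B | 2r 0w}
  5. MEM ⇒ no(FU)  {1A/1Mu/0Ld/0B | 2r 0w}
  6. ALU→r6 ⇒ no(WR_PORT)  {1A/1Mu/0Ld/0B | 2r 0w}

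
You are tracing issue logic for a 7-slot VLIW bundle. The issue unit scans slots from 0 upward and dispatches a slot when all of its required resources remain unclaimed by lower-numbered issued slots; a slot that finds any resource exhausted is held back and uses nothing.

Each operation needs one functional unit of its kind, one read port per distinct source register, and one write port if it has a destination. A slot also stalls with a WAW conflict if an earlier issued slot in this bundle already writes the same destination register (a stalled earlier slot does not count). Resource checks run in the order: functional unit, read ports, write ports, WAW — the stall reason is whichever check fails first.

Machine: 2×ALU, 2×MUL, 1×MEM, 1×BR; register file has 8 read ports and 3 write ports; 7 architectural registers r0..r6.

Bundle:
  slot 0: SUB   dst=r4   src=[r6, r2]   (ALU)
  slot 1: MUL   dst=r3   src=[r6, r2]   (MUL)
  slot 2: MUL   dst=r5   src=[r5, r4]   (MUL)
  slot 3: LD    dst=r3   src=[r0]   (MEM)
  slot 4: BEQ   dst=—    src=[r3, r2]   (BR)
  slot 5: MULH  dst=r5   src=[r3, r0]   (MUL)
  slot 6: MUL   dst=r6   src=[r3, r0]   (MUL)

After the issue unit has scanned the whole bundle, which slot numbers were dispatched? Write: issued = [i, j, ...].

[0] ALU needs rd=2 wr=1: ok; after: ALU=1 MUL=2 MEM=1 BR=1, R=6, W=2
[1] MUL needs rd=2 wr=1: ok; after: ALU=1 MUL=1 MEM=1 BR=1, R=4, W=1
[2] MUL needs rd=2 wr=1: ok; after: ALU=1 MUL=0 MEM=1 BR=1, R=2, W=0
[3] MEM needs rd=1 wr=1: WR_PORT; after: ALU=1 MUL=0 MEM=1 BR=1, R=2, W=0
[4] BR needs rd=2 wr=0: ok; after: ALU=1 MUL=0 MEM=1 BR=0, R=0, W=0
[5] MUL needs rd=2 wr=1: FU; after: ALU=1 MUL=0 MEM=1 BR=0, R=0, W=0
[6] MUL needs rd=2 wr=1: FU; after: ALU=1 MUL=0 MEM=1 BR=0, R=0, W=0

issued = [0, 1, 2, 4]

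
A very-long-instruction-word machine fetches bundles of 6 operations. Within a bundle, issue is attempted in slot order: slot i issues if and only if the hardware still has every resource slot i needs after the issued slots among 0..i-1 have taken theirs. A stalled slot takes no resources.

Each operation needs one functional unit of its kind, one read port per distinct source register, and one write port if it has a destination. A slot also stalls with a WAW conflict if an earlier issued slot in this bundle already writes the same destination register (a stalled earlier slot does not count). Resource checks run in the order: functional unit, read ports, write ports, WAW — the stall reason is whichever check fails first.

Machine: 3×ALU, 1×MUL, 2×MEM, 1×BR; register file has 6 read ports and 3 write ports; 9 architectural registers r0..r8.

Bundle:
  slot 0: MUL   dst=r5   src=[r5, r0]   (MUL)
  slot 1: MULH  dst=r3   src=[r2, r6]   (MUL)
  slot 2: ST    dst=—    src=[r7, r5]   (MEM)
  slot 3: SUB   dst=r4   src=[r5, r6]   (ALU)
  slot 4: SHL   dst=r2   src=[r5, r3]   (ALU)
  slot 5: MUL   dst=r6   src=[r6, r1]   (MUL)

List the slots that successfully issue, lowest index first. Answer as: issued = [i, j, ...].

[0] MUL needs rd=2 wr=1: ok; after: ALU=3 MUL=0 MEM=2 BR=1, R=4, W=2
[1] MUL needs rd=2 wr=1: FU; after: ALU=3 MUL=0 MEM=2 BR=1, R=4, W=2
[2] MEM needs rd=2 wr=0: ok; after: ALU=3 MUL=0 MEM=1 BR=1, R=2, W=2
[3] ALU needs rd=2 wr=1: ok; after: ALU=2 MUL=0 MEM=1 BR=1, R=0, W=1
[4] ALU needs rd=2 wr=1: RD_PORT; after: ALU=2 MUL=0 MEM=1 BR=1, R=0, W=1
[5] MUL needs rd=2 wr=1: FU; after: ALU=2 MUL=0 MEM=1 BR=1, R=0, W=1

issued = [0, 2, 3]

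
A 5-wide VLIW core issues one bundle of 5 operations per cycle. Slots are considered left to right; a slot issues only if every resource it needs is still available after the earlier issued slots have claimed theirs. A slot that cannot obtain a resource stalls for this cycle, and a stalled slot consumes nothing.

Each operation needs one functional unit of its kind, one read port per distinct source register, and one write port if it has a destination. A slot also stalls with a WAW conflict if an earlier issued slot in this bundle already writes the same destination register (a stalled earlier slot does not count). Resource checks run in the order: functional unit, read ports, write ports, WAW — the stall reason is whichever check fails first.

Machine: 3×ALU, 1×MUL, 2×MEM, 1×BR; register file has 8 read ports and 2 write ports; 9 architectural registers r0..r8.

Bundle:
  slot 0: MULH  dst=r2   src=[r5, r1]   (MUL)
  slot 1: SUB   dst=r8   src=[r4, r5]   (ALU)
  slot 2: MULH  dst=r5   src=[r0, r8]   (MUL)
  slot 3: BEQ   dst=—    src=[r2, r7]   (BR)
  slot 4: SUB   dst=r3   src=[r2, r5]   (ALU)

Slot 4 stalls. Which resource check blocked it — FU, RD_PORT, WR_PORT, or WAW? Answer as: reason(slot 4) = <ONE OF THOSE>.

reason(slot 4) = WR_PORT

(0) want 1×MUL +2rd +1wr — yes → AL3|MU0|ME2|BR1|rd6|wr1
(1) want 1×ALU +2rd +1wr — yes → AL2|MU0|ME2|BR1|rd4|wr0
(2) want 1×MUL +2rd +1wr — FU → AL2|MU0|ME2|BR1|rd4|wr0
(3) want 1×BR +2rd +0wr — yes → AL2|MU0|ME2|BR0|rd2|wr0
(4) want 1×ALU +2rd +1wr — WR_PORT → AL2|MU0|ME2|BR0|rd2|wr0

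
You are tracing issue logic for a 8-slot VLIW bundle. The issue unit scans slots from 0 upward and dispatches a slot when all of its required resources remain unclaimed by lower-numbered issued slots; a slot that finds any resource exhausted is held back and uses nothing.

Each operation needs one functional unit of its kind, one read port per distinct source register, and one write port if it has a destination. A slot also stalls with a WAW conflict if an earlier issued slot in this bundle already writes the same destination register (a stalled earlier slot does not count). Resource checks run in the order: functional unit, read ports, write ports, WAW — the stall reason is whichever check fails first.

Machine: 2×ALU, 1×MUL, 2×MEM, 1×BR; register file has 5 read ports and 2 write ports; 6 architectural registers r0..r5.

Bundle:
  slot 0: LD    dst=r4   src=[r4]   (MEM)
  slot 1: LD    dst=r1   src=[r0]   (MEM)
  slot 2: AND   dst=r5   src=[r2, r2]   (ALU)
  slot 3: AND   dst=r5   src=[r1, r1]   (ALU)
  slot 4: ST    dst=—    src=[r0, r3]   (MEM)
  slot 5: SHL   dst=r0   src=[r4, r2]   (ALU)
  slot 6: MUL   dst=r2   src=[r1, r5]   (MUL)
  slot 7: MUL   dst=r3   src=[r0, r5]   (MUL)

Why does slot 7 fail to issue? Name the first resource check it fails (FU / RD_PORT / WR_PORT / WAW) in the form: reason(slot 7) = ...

(0) want 1×MEM +1rd +1wr — yes → AL2|MU1|ME1|BR1|rd4|wr1
(1) want 1×MEM +1rd +1wr — yes → AL2|MU1|ME0|BR1|rd3|wr0
(2) want 1×ALU +1rd +1wr — WR_PORT → AL2|MU1|ME0|BR1|rd3|wr0
(3) want 1×ALU +1rd +1wr — WR_PORT → AL2|MU1|ME0|BR1|rd3|wr0
(4) want 1×MEM +2rd +0wr — FU → AL2|MU1|ME0|BR1|rd3|wr0
(5) want 1×ALU +2rd +1wr — WR_PORT → AL2|MU1|ME0|BR1|rd3|wr0
(6) want 1×MUL +2rd +1wr — WR_PORT → AL2|MU1|ME0|BR1|rd3|wr0
(7) want 1×MUL +2rd +1wr — WR_PORT → AL2|MU1|ME0|BR1|rd3|wr0

reason(slot 7) = WR_PORT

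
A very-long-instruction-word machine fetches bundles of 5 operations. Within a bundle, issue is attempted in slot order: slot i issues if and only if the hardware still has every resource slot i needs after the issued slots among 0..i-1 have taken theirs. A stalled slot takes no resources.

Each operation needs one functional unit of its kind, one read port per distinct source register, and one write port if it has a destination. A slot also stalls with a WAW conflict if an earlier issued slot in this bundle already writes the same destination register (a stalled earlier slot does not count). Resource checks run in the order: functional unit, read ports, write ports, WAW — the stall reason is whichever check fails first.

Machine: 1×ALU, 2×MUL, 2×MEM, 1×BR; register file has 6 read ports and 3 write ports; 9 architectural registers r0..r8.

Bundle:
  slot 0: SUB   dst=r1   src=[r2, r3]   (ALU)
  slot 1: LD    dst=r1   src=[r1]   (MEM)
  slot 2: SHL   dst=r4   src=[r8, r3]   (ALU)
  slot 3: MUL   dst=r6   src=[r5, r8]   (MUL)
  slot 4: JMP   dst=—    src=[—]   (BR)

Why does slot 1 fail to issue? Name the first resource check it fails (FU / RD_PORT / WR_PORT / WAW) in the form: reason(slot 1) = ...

  0. ALU→r1 ⇒ go  {0A/2Mu/2Ld/1B | 4r 2w}
  1. MEM→r1 ⇒ no(WAW)  {0A/2Mu/2Ld/1B | 4r 2w}
  2. ALU→r4 ⇒ no(FU)  {0A/2Mu/2Ld/1B | 4r 2w}
  3. MUL→r6 ⇒ go  {0A/1Mu/2Ld/1B | 2r 1w}
  4. BR ⇒ go  {0A/1Mu/2Ld/0B | 2r 1w}

reason(slot 1) = WAW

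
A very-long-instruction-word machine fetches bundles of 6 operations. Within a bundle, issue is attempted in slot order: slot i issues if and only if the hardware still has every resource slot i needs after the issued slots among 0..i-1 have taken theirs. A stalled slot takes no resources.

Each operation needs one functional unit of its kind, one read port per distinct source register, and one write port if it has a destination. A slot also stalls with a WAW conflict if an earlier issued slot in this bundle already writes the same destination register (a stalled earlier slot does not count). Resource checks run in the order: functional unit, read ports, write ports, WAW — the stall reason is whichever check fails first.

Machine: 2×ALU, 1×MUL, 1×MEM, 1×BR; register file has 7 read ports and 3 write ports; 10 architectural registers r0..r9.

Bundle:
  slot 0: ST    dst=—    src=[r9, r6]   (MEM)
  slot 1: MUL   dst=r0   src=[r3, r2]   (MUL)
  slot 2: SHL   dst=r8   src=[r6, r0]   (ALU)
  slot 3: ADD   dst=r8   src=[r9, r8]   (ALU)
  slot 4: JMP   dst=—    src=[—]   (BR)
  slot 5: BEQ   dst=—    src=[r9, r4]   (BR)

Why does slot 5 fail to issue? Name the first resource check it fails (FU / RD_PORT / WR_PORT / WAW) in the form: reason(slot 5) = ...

[0] MEM needs rd=2 wr=0: ok; after: ALU=2 MUL=1 MEM=0 BR=1, R=5, W=3
[1] MUL needs rd=2 wr=1: ok; after: ALU=2 MUL=0 MEM=0 BR=1, R=3, W=2
[2] ALU needs rd=2 wr=1: ok; after: ALU=1 MUL=0 MEM=0 BR=1, R=1, W=1
[3] ALU needs rd=2 wr=1: RD_PORT; after: ALU=1 MUL=0 MEM=0 BR=1, R=1, W=1
[4] BR needs rd=0 wr=0: ok; after: ALU=1 MUL=0 MEM=0 BR=0, R=1, W=1
[5] BR needs rd=2 wr=0: FU; after: ALU=1 MUL=0 MEM=0 BR=0, R=1, W=1

reason(slot 5) = FU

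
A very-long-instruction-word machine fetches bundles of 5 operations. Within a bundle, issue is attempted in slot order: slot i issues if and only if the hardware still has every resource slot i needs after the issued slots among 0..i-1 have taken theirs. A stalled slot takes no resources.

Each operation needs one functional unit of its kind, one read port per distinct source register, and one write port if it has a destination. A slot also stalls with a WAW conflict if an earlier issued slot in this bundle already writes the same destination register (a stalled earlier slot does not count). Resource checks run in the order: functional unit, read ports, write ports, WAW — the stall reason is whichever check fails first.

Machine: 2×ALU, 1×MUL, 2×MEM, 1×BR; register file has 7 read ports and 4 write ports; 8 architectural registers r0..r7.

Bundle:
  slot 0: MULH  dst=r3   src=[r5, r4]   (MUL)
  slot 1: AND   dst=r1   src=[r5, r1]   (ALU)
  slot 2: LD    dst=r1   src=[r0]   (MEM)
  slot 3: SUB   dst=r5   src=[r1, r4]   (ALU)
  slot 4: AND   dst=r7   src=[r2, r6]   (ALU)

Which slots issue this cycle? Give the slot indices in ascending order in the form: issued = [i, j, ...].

issued = [0, 1, 3]

(0) want 1×MUL +2rd +1wr — yes → AL2|MU0|ME2|BR1|rd5|wr3
(1) want 1×ALU +2rd +1wr — yes → AL1|MU0|ME2|BR1|rd3|wr2
(2) want 1×MEM +1rd +1wr — WAW → AL1|MU0|ME2|BR1|rd3|wr2
(3) want 1×ALU +2rd +1wr — yes → AL0|MU0|ME2|BR1|rd1|wr1
(4) want 1×ALU +2rd +1wr — FU → AL0|MU0|ME2|BR1|rd1|wr1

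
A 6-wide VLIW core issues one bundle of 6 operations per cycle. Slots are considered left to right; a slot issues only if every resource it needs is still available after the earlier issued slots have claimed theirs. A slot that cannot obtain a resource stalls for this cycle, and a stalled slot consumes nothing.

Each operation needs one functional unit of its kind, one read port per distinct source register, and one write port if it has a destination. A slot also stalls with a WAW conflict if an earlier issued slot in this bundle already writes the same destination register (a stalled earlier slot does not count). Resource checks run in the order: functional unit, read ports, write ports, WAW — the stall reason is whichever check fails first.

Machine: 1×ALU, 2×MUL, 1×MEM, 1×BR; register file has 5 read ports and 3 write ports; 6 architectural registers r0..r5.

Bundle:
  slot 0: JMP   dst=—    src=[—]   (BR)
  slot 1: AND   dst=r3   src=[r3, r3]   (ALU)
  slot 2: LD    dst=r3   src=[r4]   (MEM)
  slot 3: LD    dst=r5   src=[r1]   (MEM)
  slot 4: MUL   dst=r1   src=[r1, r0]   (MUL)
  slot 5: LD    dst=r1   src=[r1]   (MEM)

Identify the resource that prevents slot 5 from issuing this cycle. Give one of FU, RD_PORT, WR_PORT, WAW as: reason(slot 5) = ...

  0. BR ⇒ go  {1A/2Mu/1Ld/0B | 5r 3w}
  1. ALU→r3 ⇒ go  {0A/2Mu/1Ld/0B | 4r 2w}
  2. MEM→r3 ⇒ no(WAW)  {0A/2Mu/1Ld/0B | 4r 2w}
  3. MEM→r5 ⇒ go  {0A/2Mu/0Ld/0B | 3r 1w}
  4. MUL→r1 ⇒ go  {0A/1Mu/0Ld/0B | 1r 0w}
  5. MEM→r1 ⇒ no(FU)  {0A/1Mu/0Ld/0B | 1r 0w}

reason(slot 5) = FU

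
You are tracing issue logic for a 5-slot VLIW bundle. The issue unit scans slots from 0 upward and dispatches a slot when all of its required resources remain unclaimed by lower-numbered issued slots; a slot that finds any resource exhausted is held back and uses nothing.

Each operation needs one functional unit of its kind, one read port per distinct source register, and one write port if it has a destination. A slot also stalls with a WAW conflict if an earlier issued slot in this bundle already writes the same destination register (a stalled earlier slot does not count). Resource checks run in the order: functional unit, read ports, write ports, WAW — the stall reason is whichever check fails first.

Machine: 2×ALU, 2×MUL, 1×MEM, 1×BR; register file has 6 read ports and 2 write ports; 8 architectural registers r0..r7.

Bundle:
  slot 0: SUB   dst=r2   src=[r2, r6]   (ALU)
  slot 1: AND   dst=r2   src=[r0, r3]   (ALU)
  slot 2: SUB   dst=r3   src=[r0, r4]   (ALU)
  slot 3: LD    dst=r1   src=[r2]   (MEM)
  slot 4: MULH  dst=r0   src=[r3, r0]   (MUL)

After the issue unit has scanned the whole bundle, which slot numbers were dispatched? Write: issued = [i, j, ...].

slot 0 (ALU): ISSUE — free A1,Mu2,Ld1,B1 rp4 wp1
slot 1 (ALU): stall WAW — free A1,Mu2,Ld1,B1 rp4 wp1
slot 2 (ALU): ISSUE — free A0,Mu2,Ld1,B1 rp2 wp0
slot 3 (MEM): stall WR_PORT — free A0,Mu2,Ld1,B1 rp2 wp0
slot 4 (MUL): stall WR_PORT — free A0,Mu2,Ld1,B1 rp2 wp0

issued = [0, 2]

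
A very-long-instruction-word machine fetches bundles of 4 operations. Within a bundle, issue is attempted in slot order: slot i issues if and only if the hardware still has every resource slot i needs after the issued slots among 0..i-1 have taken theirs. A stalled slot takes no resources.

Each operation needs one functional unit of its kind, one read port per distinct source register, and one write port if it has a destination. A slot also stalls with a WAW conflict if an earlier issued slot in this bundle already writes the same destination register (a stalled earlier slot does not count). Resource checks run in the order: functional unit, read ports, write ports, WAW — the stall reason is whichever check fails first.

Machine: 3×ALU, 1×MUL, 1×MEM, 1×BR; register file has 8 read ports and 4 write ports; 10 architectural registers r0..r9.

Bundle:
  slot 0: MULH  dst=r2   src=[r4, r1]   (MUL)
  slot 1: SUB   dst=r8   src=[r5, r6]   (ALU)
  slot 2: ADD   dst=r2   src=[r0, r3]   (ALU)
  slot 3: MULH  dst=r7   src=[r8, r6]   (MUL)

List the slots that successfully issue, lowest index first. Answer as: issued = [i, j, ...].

issued = [0, 1]

#0 MUL src=r4,r1 dispatched  <A:3 Mu:0 Ld:1 B:1 rd:6 wr:3>
#1 ALU src=r5,r6 dispatched  <A:2 Mu:0 Ld:1 B:1 rd:4 wr:2>
#2 ALU src=r0,r3 held:WAW  <A:2 Mu:0 Ld:1 B:1 rd:4 wr:2>
#3 MUL src=r8,r6 held:FU  <A:2 Mu:0 Ld:1 B:1 rd:4 wr:2>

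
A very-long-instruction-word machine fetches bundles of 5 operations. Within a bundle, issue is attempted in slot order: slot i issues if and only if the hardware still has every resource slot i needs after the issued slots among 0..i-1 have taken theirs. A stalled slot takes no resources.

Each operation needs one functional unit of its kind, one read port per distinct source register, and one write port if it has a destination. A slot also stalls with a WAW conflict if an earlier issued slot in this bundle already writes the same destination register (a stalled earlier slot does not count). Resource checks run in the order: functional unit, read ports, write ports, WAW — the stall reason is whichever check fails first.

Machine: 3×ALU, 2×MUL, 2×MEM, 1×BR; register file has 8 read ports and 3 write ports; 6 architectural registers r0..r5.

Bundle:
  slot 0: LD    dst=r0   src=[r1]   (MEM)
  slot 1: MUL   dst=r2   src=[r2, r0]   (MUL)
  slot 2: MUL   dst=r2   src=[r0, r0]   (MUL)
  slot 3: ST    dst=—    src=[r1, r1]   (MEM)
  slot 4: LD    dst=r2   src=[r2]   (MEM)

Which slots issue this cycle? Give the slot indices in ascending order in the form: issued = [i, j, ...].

(0) want 1×MEM +1rd +1wr — yes → AL3|MU2|ME1|BR1|rd7|wr2
(1) want 1×MUL +2rd +1wr — yes → AL3|MU1|ME1|BR1|rd5|wr1
(2) want 1×MUL +1rd +1wr — WAW → AL3|MU1|ME1|BR1|rd5|wr1
(3) want 1×MEM +1rd +0wr — yes → AL3|MU1|ME0|BR1|rd4|wr1
(4) want 1×MEM +1rd +1wr — FU → AL3|MU1|ME0|BR1|rd4|wr1

issued = [0, 1, 3]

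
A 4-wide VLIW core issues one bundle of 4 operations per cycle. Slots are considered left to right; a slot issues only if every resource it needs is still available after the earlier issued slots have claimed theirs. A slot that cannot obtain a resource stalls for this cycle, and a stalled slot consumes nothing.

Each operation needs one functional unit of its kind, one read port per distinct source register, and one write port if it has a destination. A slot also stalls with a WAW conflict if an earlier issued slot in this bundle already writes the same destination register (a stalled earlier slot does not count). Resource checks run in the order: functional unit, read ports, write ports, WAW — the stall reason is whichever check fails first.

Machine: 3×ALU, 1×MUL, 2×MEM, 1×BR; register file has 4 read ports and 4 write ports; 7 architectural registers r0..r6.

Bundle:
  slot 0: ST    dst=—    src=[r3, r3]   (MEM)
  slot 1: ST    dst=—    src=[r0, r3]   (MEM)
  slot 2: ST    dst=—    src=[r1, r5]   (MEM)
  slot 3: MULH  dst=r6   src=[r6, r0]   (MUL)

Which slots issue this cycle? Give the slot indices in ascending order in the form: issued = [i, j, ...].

issued = [0, 1]

slot 0 (MEM): ISSUE — free A3,Mu1,Ld1,B1 rp3 wp4
slot 1 (MEM): ISSUE — free A3,Mu1,Ld0,B1 rp1 wp4
slot 2 (MEM): stall FU — free A3,Mu1,Ld0,B1 rp1 wp4
slot 3 (MUL): stall RD_PORT — free A3,Mu1,Ld0,B1 rp1 wp4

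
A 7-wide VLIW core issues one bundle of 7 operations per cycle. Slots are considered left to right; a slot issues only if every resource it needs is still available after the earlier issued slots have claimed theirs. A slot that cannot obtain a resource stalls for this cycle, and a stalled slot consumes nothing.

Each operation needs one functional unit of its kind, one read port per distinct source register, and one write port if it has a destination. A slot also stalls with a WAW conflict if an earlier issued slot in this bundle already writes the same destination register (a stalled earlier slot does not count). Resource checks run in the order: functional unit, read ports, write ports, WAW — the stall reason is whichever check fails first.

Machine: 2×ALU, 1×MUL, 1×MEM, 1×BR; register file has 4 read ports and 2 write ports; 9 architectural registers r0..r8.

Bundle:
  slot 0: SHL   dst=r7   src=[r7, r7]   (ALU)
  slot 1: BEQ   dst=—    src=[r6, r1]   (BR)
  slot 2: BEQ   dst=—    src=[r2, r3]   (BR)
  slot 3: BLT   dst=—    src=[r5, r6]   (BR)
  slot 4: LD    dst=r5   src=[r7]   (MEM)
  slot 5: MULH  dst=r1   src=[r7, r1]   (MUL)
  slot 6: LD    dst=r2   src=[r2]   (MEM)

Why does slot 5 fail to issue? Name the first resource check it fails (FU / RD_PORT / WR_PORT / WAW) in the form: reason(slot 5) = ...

reason(slot 5) = RD_PORT

#0 ALU src=r7,r7 dispatched  <A:1 Mu:1 Ld:1 B:1 rd:3 wr:1>
#1 BR src=r6,r1 dispatched  <A:1 Mu:1 Ld:1 B:0 rd:1 wr:1>
#2 BR src=r2,r3 held:FU  <A:1 Mu:1 Ld:1 B:0 rd:1 wr:1>
#3 BR src=r5,r6 held:FU  <A:1 Mu:1 Ld:1 B:0 rd:1 wr:1>
#4 MEM src=r7 dispatched  <A:1 Mu:1 Ld:0 B:0 rd:0 wr:0>
#5 MUL src=r7,r1 held:RD_PORT  <A:1 Mu:1 Ld:0 B:0 rd:0 wr:0>
#6 MEM src=r2 held:FU  <A:1 Mu:1 Ld:0 B:0 rd:0 wr:0>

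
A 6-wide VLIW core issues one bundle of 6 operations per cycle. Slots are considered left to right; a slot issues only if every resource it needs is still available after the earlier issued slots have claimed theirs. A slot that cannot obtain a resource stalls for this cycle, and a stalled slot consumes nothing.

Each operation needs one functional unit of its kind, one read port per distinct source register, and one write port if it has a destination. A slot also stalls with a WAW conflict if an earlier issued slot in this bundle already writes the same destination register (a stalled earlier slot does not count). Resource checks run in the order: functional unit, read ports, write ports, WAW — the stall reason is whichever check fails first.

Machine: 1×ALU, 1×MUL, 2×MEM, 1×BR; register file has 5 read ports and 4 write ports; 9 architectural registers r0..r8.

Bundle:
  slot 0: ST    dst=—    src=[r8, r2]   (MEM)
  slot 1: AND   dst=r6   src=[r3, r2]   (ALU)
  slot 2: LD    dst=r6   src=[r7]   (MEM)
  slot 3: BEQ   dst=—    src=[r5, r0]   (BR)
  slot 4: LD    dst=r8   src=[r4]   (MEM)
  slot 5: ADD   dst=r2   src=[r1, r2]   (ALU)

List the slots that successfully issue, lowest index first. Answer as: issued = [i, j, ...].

issued = [0, 1, 4]

#0 MEM src=r8,r2 dispatched  <A:1 Mu:1 Ld:1 B:1 rd:3 wr:4>
#1 ALU src=r3,r2 dispatched  <A:0 Mu:1 Ld:1 B:1 rd:1 wr:3>
#2 MEM src=r7 held:WAW  <A:0 Mu:1 Ld:1 B:1 rd:1 wr:3>
#3 BR src=r5,r0 held:RD_PORT  <A:0 Mu:1 Ld:1 B:1 rd:1 wr:3>
#4 MEM src=r4 dispatched  <A:0 Mu:1 Ld:0 B:1 rd:0 wr:2>
#5 ALU src=r1,r2 held:FU  <A:0 Mu:1 Ld:0 B:1 rd:0 wr:2>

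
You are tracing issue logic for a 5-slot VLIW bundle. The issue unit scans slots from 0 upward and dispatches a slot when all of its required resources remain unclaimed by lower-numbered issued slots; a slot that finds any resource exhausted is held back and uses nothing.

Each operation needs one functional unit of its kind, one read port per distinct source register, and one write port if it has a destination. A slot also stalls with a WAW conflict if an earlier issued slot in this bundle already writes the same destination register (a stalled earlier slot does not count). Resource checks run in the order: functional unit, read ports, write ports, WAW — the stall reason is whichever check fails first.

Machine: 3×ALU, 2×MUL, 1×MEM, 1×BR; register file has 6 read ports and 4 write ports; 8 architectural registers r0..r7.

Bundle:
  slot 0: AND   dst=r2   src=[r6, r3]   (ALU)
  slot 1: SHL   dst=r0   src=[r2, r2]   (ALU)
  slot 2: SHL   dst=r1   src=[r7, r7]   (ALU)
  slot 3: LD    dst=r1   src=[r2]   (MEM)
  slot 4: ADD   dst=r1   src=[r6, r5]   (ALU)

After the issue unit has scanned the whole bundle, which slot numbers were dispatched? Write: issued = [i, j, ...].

[0] ALU needs rd=2 wr=1: ok; after: ALU=2 MUL=2 MEM=1 BR=1, R=4, W=3
[1] ALU needs rd=1 wr=1: ok; after: ALU=1 MUL=2 MEM=1 BR=1, R=3, W=2
[2] ALU needs rd=1 wr=1: ok; after: ALU=0 MUL=2 MEM=1 BR=1, R=2, W=1
[3] MEM needs rd=1 wr=1: WAW; after: ALU=0 MUL=2 MEM=1 BR=1, R=2, W=1
[4] ALU needs rd=2 wr=1: FU; after: ALU=0 MUL=2 MEM=1 BR=1, R=2, W=1

issued = [0, 1, 2]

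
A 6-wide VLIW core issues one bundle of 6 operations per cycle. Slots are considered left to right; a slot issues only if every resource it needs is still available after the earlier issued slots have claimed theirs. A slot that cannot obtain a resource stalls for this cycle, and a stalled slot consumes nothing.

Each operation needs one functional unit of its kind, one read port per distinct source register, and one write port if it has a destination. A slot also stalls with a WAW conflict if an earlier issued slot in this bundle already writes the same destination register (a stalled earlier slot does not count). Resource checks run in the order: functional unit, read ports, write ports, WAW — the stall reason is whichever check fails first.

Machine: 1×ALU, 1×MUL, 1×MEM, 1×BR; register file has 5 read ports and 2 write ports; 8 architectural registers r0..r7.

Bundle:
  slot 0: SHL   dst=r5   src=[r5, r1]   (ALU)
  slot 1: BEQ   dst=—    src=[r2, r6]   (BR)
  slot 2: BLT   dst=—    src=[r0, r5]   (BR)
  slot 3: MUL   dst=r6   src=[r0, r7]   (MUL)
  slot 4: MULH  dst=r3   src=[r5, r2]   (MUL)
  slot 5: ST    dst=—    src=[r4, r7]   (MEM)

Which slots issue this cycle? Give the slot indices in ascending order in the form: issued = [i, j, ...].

[0] ALU needs rd=2 wr=1: ok; after: ALU=0 MUL=1 MEM=1 BR=1, R=3, W=1
[1] BR needs rd=2 wr=0: ok; after: ALU=0 MUL=1 MEM=1 BR=0, R=1, W=1
[2] BR needs rd=2 wr=0: FU; after: ALU=0 MUL=1 MEM=1 BR=0, R=1, W=1
[3] MUL needs rd=2 wr=1: RD_PORT; after: ALU=0 MUL=1 MEM=1 BR=0, R=1, W=1
[4] MUL needs rd=2 wr=1: RD_PORT; after: ALU=0 MUL=1 MEM=1 BR=0, R=1, W=1
[5] MEM needs rd=2 wr=0: RD_PORT; after: ALU=0 MUL=1 MEM=1 BR=0, R=1, W=1

issued = [0, 1]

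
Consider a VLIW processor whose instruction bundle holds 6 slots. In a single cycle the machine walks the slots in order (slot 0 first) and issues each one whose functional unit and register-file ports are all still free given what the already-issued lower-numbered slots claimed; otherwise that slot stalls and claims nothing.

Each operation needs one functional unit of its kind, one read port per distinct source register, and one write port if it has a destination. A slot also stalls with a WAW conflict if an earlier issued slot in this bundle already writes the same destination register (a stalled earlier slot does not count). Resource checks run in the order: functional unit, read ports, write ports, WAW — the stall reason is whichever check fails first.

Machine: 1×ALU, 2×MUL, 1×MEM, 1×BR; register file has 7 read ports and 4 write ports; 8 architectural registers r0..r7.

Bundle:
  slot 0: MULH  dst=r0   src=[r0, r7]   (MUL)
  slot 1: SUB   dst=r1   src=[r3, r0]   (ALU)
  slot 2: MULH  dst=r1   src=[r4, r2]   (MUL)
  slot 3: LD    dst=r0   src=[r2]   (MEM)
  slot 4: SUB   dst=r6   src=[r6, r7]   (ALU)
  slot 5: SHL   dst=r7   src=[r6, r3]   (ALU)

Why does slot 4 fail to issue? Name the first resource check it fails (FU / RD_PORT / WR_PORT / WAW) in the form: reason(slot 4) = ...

  0. MUL→r0 ⇒ go  {1A/1Mu/1Ld/1B | 5r 3w}
  1. ALU→r1 ⇒ go  {0A/1Mu/1Ld/1B | 3r 2w}
  2. MUL→r1 ⇒ no(WAW)  {0A/1Mu/1Ld/1B | 3r 2w}
  3. MEM→r0 ⇒ no(WAW)  {0A/1Mu/1Ld/1B | 3r 2w}
  4. ALU→r6 ⇒ no(FU)  {0A/1Mu/1Ld/1B | 3r 2w}
  5. ALU→r7 ⇒ no(FU)  {0A/1Mu/1Ld/1B | 3r 2w}

reason(slot 4) = FU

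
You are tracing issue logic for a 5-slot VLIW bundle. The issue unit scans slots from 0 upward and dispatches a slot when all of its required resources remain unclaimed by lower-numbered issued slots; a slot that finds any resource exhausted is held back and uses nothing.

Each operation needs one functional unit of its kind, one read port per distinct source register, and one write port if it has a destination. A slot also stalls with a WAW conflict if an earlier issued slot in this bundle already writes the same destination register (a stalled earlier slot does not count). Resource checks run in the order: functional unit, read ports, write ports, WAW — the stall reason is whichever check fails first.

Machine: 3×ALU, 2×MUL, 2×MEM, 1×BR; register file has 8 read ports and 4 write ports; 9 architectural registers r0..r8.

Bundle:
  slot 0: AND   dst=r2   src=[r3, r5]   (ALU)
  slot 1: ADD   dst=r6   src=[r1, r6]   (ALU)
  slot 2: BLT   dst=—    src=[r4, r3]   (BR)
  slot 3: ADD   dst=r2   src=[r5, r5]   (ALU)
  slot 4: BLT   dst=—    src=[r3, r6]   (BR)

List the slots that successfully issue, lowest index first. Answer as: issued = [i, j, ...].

(0) want 1×ALU +2rd +1wr — yes → AL2|MU2|ME2|BR1|rd6|wr3
(1) want 1×ALU +2rd +1wr — yes → AL1|MU2|ME2|BR1|rd4|wr2
(2) want 1×BR +2rd +0wr — yes → AL1|MU2|ME2|BR0|rd2|wr2
(3) want 1×ALU +1rd +1wr — WAW → AL1|MU2|ME2|BR0|rd2|wr2
(4) want 1×BR +2rd +0wr — FU → AL1|MU2|ME2|BR0|rd2|wr2

issued = [0, 1, 2]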